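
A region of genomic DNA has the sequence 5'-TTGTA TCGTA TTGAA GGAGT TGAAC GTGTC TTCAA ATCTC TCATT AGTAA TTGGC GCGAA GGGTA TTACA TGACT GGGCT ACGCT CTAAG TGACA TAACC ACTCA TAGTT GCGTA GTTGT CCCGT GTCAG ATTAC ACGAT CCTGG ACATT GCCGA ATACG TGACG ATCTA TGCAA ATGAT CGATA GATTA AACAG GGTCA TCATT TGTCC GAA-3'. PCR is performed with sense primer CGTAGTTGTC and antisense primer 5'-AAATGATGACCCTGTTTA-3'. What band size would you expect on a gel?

Forward primer CGTAGTTGTC is found on the top strand at positions 112–121.
Reverse complement of the reverse primer: TAAACAGGGTCATCATTT. This occurs on the top strand at positions 189–206.
Amplicon spans positions 112–206: 95 bp.

95 bp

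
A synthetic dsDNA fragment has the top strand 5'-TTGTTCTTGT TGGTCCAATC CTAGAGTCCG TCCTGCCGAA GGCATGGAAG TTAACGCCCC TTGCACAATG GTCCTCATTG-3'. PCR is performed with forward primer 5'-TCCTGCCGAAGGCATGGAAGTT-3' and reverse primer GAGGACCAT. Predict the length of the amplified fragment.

Scanning the template, TCCTGCCGAAGGCATGGAAGTT occurs at positions 31–52; this primer anneals to the bottom strand there with its 3' end pointing downstream.
Reverse complement of the reverse primer: ATGGTCCTC. This occurs on the top strand at positions 68–76.
Amplicon spans positions 31–76: 46 bp.

46 bp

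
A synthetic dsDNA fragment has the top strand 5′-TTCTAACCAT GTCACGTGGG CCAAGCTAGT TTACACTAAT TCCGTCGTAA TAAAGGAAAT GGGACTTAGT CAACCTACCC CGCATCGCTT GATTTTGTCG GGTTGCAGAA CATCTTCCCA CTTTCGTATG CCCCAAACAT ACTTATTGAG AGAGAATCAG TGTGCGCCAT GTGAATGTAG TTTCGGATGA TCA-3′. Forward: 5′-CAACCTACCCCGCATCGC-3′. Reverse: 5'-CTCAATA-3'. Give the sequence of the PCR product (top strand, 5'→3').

5'-CAACCTACCCCGCATCGCTTGATTTTGTCGGGTTGCAGAACATCTTCCCACTTTCGTATGCCCCAAACATACTTATTGAG-3'

Forward primer CAACCTACCCCGCATCGC is found on the top strand at positions 71–88.
The reverse primer's reverse complement is TATTGAG, which matches the template at positions 144–150.
The product is the template from position 71 through 150 (80 bp).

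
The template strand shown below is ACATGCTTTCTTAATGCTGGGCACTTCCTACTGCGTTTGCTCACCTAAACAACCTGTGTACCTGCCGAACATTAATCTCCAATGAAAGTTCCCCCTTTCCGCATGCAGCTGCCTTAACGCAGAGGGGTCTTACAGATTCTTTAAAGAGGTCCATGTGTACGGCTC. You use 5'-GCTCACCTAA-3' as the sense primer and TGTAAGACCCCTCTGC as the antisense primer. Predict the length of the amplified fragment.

Scanning the template, GCTCACCTAA occurs at positions 39–48; this primer anneals to the bottom strand there with its 3' end pointing downstream.
Reverse complement of the reverse primer: GCAGAGGGGTCTTACA. This occurs on the top strand at positions 119–134.
Product length = (reverse-primer end) − (forward-primer start) + 1 = 134 − 39 + 1 = 96 bp.

96 bp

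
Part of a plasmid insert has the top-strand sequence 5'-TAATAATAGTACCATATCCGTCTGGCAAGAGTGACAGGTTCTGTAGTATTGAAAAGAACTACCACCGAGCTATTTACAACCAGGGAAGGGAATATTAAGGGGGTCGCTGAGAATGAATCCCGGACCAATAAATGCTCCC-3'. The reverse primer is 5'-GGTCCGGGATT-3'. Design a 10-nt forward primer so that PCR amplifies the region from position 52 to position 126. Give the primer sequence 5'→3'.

5'-AAAAGAACTA-3'

The reverse primer's reverse complement AATCCCGGACC matches the template at positions 116–126; the product starts at position 52.
The forward primer is identical to the top strand over positions 52–61: AAAAGAACTA.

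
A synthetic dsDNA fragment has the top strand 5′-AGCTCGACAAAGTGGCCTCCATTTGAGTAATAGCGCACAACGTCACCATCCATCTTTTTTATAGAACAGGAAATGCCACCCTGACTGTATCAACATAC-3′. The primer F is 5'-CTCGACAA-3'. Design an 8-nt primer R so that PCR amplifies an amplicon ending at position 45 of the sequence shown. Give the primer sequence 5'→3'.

5'-TGACGTTG-3'

The forward primer binds at positions 3–10; the product's 3' end on the top strand is position 45.
The reverse primer anneals to the top strand over positions 38–45, i.e. to CAACGTCA.
Its sequence written 5'→3' is the reverse complement: TGACGTTG.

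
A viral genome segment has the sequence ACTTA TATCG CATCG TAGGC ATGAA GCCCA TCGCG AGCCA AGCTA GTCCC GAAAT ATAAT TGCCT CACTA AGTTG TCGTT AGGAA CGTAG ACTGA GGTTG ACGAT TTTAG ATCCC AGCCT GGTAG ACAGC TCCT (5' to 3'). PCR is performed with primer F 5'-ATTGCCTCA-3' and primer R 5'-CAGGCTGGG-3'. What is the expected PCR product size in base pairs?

The forward primer matches the template at positions 59–67.
Taking the reverse complement of CAGGCTGGG gives CCCAGCCTG, found at positions 113–121 on the template; the primer anneals here to the top strand with its 3' end pointing upstream.
Amplicon spans positions 59–121: 63 bp.

63 bp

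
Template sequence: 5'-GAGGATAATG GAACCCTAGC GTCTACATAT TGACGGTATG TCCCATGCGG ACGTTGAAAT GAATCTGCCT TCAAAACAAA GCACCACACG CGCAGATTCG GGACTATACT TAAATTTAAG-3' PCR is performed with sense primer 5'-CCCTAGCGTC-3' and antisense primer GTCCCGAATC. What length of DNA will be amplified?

91 bp

Forward primer CCCTAGCGTC is found on the top strand at positions 14–23.
Reverse complement of the reverse primer: GATTCGGGAC. This occurs on the top strand at positions 95–104.
The product runs from position 14 to position 104, so its length is 104 − 14 + 1 = 91 bp.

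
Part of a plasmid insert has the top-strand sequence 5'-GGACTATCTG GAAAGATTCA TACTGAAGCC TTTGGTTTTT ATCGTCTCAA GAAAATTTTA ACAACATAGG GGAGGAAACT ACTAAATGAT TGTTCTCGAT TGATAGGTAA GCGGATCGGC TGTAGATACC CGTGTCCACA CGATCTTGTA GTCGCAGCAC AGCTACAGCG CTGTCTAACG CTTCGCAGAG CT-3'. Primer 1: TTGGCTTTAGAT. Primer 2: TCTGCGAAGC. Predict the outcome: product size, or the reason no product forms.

Primer 1 (TTGGCTTTAGAT) does not match the top strand, and its reverse complement ATCTAAAGCCAA does not match either.
With no annealing site for primer 1, no amplification occurs.

No product — primer 1 has no binding site in the template.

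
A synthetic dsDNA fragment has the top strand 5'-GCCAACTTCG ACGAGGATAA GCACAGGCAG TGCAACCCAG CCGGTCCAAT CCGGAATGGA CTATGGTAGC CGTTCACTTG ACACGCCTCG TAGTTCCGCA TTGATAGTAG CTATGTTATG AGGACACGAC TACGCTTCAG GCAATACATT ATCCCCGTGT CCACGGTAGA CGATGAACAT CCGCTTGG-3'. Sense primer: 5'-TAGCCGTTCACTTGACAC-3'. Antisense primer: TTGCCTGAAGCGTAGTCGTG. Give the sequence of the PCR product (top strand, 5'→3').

The forward primer matches the template at positions 67–84.
Reverse complement of the reverse primer: CACGACTACGCTTCAGGCAA. This occurs on the top strand at positions 125–144.
The product is the template from position 67 through 144 (78 bp).

5'-TAGCCGTTCACTTGACACGCCTCGTAGTTCCGCATTGATAGTAGCTATGTTATGAGGACACGACTACGCTTCAGGCAA-3'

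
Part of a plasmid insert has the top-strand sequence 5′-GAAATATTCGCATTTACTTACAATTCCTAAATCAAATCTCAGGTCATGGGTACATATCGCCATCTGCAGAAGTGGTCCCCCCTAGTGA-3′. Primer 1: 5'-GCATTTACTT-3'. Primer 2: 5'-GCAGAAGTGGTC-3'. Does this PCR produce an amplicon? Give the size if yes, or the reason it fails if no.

No product — both primers anneal to the same strand and extend in the same direction.

Primer 1 (GCATTTACTT) matches the top strand at positions 10–19 (3' end points downstream).
Primer 2 (GCAGAAGTGGTC) also matches the top strand directly, at positions 66–77 — its reverse complement GACCACTTCTGC is not present.
Both primers anneal to the bottom strand with 3' ends pointing the same way, so neither can prime synthesis back toward the other.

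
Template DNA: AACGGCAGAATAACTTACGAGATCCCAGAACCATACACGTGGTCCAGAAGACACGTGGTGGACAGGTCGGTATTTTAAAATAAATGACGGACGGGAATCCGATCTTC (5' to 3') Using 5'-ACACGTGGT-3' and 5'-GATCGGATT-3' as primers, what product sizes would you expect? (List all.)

The forward primer ACACGTGGT matches the top strand at positions 35–43, 51–59.
The reverse primer's reverse complement is AATCCGATC, matching at positions 96–104.
Each forward site pairs with the reverse site to give a product ending at position 104: sizes 70, 54 bp.

70 bp, 54 bp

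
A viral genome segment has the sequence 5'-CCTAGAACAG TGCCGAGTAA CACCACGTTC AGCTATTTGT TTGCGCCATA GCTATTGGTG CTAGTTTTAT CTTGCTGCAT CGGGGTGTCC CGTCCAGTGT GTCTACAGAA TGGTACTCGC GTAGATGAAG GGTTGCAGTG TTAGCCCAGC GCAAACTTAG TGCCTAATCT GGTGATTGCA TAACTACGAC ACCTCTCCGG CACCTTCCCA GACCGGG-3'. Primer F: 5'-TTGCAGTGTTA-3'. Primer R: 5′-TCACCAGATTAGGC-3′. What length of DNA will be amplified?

Scanning the template, TTGCAGTGTTA occurs at positions 133–143; this primer anneals to the bottom strand there with its 3' end pointing downstream.
Taking the reverse complement of TCACCAGATTAGGC gives GCCTAATCTGGTGA, found at positions 162–175 on the template; the primer anneals here to the top strand with its 3' end pointing upstream.
The product runs from position 133 to position 175, so its length is 175 − 133 + 1 = 43 bp.

43 bp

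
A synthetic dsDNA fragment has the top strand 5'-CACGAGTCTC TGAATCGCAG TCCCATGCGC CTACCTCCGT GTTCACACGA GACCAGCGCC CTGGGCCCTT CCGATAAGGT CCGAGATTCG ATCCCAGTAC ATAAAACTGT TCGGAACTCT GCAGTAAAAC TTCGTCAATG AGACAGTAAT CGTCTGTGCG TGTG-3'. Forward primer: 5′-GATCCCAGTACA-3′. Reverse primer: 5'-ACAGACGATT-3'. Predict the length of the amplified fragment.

68 bp

Forward primer GATCCCAGTACA is found on the top strand at positions 90–101.
Reverse complement of the reverse primer: AATCGTCTGT. This occurs on the top strand at positions 148–157.
The product runs from position 90 to position 157, so its length is 157 − 90 + 1 = 68 bp.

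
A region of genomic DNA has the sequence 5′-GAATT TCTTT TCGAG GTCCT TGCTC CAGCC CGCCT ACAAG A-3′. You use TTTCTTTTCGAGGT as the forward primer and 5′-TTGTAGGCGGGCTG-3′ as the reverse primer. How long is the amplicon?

36 bp

Scanning the template, TTTCTTTTCGAGGT occurs at positions 4–17; this primer anneals to the bottom strand there with its 3' end pointing downstream.
Taking the reverse complement of TTGTAGGCGGGCTG gives CAGCCCGCCTACAA, found at positions 26–39 on the template; the primer anneals here to the top strand with its 3' end pointing upstream.
The product runs from position 4 to position 39, so its length is 39 − 4 + 1 = 36 bp.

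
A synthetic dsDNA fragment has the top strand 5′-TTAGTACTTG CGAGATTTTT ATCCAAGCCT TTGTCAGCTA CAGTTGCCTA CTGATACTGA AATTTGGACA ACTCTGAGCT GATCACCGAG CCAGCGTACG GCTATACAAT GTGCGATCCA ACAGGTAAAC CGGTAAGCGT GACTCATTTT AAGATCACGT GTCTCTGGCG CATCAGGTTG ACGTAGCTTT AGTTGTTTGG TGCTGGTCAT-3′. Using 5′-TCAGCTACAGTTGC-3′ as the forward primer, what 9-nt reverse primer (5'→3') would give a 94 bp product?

The forward primer binds at positions 34–47, so a 94 bp product ends at position 34 + 94 − 1 = 127.
The reverse primer anneals to the top strand over positions 119–127, i.e. to CAACAGGTA.
Its sequence written 5'→3' is the reverse complement: TACCTGTTG.

5'-TACCTGTTG-3'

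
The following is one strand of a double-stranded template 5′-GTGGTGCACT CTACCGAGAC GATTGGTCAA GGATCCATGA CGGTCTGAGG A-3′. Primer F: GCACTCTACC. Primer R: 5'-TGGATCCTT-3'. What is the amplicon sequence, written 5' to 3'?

Scanning the template, GCACTCTACC occurs at positions 6–15; this primer anneals to the bottom strand there with its 3' end pointing downstream.
Reverse complement of the reverse primer: AAGGATCCA. This occurs on the top strand at positions 29–37.
The product is the template from position 6 through 37 (32 bp).

5'-GCACTCTACCGAGACGATTGGTCAAGGATCCA-3'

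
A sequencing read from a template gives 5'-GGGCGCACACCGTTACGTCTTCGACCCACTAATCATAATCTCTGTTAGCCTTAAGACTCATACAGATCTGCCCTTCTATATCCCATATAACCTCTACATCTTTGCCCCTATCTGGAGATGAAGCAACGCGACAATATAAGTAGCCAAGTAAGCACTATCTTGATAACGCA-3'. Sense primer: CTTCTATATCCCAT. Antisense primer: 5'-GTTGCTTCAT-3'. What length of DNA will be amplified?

55 bp

The forward primer matches the template at positions 73–86.
The reverse primer's reverse complement is ATGAAGCAAC, which matches the template at positions 118–127.
The product runs from position 73 to position 127, so its length is 127 − 73 + 1 = 55 bp.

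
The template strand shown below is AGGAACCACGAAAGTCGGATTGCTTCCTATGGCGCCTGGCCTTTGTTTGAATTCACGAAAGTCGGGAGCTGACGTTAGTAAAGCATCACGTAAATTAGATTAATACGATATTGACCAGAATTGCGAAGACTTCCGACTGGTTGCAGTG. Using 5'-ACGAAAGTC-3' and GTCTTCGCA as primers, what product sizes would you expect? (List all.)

The forward primer ACGAAAGTC matches the top strand at positions 8–16, 55–63.
The reverse primer's reverse complement is TGCGAAGAC, matching at positions 122–130.
Each forward site pairs with the reverse site to give a product ending at position 130: sizes 123, 76 bp.

123 bp, 76 bp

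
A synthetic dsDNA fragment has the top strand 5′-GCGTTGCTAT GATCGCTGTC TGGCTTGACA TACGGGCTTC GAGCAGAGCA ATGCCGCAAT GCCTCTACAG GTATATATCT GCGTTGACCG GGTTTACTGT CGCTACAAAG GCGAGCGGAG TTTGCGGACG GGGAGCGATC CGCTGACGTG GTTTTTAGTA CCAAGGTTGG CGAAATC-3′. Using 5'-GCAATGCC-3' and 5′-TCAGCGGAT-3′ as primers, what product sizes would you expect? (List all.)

99 bp, 91 bp

The forward primer GCAATGCC matches the top strand at positions 48–55, 56–63.
The reverse primer's reverse complement is ATCCGCTGA, matching at positions 138–146.
Each forward site pairs with the reverse site to give a product ending at position 146: sizes 99, 91 bp.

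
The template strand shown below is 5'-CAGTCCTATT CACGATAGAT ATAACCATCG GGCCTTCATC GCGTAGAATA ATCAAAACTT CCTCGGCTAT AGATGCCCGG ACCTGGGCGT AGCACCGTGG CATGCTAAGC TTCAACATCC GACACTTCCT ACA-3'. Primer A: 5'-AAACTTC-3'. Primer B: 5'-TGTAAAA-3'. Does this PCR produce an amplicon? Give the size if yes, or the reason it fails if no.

Primer B (TGTAAAA) does not match the top strand, and its reverse complement TTTTACA does not match either.
With no annealing site for primer B, no amplification occurs.

No product — primer B has no binding site in the template.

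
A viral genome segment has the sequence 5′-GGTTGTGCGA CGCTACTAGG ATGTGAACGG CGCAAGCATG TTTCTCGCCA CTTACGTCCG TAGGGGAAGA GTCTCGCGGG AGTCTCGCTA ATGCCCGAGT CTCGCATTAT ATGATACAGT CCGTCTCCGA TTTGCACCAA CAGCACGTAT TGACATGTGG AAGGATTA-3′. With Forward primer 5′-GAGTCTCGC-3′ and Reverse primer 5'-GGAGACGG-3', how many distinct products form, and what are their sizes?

Three products: 60 bp, 49 bp, 32 bp

The forward primer GAGTCTCGC matches the top strand at positions 69–77, 80–88, 97–105.
The reverse primer's reverse complement is CCGTCTCC, matching at positions 121–128.
Each forward site pairs with the reverse site to give a product ending at position 128: sizes 60, 49, 32 bp.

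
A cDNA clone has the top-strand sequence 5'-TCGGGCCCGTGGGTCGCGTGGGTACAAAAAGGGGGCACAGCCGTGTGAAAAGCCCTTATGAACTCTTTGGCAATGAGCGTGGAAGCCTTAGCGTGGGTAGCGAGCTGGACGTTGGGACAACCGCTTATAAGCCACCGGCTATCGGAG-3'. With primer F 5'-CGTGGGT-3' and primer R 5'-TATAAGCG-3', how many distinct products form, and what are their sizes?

Three products: 122 bp, 113 bp, 38 bp

The forward primer CGTGGGT matches the top strand at positions 8–14, 17–23, 92–98.
The reverse primer's reverse complement is CGCTTATA, matching at positions 122–129.
Each forward site pairs with the reverse site to give a product ending at position 129: sizes 122, 113, 38 bp.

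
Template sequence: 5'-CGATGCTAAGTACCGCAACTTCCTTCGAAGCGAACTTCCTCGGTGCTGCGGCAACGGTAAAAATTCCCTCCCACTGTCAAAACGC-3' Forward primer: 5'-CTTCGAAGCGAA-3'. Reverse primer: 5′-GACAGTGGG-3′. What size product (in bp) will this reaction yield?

56 bp

Forward primer CTTCGAAGCGAA is found on the top strand at positions 23–34.
Taking the reverse complement of GACAGTGGG gives CCCACTGTC, found at positions 70–78 on the template; the primer anneals here to the top strand with its 3' end pointing upstream.
Product length = (reverse-primer end) − (forward-primer start) + 1 = 78 − 23 + 1 = 56 bp.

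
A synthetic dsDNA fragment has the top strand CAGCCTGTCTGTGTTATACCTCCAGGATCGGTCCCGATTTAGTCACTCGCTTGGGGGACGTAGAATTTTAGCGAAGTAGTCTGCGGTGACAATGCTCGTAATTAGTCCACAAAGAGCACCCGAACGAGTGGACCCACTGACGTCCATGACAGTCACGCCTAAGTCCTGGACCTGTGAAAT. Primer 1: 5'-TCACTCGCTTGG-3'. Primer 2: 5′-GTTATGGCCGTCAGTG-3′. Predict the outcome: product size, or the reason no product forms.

Primer 2 (GTTATGGCCGTCAGTG) does not match the top strand, and its reverse complement CACTGACGGCCATAAC does not match either.
With no annealing site for primer 2, no amplification occurs.

No product — primer 2 has no binding site in the template.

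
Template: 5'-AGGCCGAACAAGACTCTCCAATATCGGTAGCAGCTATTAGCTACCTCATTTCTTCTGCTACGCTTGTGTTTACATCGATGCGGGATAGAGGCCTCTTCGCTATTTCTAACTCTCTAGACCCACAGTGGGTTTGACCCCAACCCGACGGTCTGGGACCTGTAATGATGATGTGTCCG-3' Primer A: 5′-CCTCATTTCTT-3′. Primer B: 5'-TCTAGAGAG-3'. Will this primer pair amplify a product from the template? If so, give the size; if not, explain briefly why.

Primer A (CCTCATTTCTT) matches the top strand at positions 44–54; it acts as a forward primer.
Primer B's reverse complement is CTCTCTAGA, matching the top strand at positions 110–118; it acts as a reverse primer.
The 3' ends face each other across positions 44–118, giving a 75 bp product.

Yes — a 75 bp product.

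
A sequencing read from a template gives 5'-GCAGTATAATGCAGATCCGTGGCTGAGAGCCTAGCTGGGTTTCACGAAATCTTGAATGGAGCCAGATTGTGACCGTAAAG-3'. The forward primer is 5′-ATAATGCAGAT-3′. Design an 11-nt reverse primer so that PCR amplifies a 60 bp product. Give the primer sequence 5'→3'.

The forward primer binds at positions 6–16, so a 60 bp product ends at position 6 + 60 − 1 = 65.
The reverse primer anneals to the top strand over positions 55–65, i.e. to AATGGAGCCAG.
Its sequence written 5'→3' is the reverse complement: CTGGCTCCATT.

5'-CTGGCTCCATT-3'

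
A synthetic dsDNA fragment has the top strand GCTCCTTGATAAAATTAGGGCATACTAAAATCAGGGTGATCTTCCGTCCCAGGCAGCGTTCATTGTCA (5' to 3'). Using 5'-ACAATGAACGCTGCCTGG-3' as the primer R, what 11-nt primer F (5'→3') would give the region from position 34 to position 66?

5'-GGGTGATCTTC-3'

The reverse primer's reverse complement CCAGGCAGCGTTCATTGT matches the template at positions 49–66; the product starts at position 34.
The forward primer is identical to the top strand over positions 34–44: GGGTGATCTTC.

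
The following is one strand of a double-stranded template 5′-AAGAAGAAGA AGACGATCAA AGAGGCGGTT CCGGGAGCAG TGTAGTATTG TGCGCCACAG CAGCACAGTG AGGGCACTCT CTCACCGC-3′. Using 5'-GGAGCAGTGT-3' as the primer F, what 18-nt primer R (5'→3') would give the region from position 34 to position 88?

The product's 3' end on the top strand is position 88.
The reverse primer anneals to the top strand over positions 71–88, i.e. to AGGGCACTCTCTCACCGC.
Its sequence written 5'→3' is the reverse complement: GCGGTGAGAGAGTGCCCT.

5'-GCGGTGAGAGAGTGCCCT-3'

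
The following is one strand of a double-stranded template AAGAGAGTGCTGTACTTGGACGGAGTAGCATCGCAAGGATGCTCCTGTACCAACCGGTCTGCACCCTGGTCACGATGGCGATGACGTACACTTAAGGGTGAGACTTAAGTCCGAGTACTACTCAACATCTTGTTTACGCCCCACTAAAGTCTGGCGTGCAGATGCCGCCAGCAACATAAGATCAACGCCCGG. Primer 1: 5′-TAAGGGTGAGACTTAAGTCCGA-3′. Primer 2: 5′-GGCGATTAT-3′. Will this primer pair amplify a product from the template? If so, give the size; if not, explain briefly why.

No product — primer 2 has no binding site in the template.

Primer 2 (GGCGATTAT) does not match the top strand, and its reverse complement ATAATCGCC does not match either.
With no annealing site for primer 2, no amplification occurs.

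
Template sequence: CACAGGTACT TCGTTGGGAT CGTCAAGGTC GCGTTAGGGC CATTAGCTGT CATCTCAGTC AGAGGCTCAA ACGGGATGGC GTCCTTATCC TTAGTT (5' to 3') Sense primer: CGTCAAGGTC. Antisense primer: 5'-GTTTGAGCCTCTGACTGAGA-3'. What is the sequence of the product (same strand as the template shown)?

The forward primer matches the template at positions 21–30.
Taking the reverse complement of GTTTGAGCCTCTGACTGAGA gives TCTCAGTCAGAGGCTCAAAC, found at positions 53–72 on the template; the primer anneals here to the top strand with its 3' end pointing upstream.
The product is the template from position 21 through 72 (52 bp).

5'-CGTCAAGGTCGCGTTAGGGCCATTAGCTGTCATCTCAGTCAGAGGCTCAAAC-3'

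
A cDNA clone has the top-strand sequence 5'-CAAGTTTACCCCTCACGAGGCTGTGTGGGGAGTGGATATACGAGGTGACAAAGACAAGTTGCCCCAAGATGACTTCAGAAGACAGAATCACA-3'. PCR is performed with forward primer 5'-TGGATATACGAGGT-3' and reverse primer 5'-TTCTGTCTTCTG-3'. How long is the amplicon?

55 bp

Scanning the template, TGGATATACGAGGT occurs at positions 33–46; this primer anneals to the bottom strand there with its 3' end pointing downstream.
Taking the reverse complement of TTCTGTCTTCTG gives CAGAAGACAGAA, found at positions 76–87 on the template; the primer anneals here to the top strand with its 3' end pointing upstream.
The product runs from position 33 to position 87, so its length is 87 − 33 + 1 = 55 bp.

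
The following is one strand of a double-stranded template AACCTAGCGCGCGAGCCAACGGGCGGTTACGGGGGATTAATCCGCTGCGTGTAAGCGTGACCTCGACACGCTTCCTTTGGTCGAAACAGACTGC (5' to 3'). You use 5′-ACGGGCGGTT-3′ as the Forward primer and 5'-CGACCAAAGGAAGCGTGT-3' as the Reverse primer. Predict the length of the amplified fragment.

Forward primer ACGGGCGGTT is found on the top strand at positions 19–28.
Taking the reverse complement of CGACCAAAGGAAGCGTGT gives ACACGCTTCCTTTGGTCG, found at positions 66–83 on the template; the primer anneals here to the top strand with its 3' end pointing upstream.
Amplicon spans positions 19–83: 65 bp.

65 bp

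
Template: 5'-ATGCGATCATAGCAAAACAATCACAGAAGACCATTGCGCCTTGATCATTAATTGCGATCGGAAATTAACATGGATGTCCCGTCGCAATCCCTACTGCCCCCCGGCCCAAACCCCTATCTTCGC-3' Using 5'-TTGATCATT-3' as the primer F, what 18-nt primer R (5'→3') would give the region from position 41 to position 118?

5'-GATAGGGGTTTGGGCCGG-3'

The product's 3' end on the top strand is position 118.
The reverse primer anneals to the top strand over positions 101–118, i.e. to CCGGCCCAAACCCCTATC.
Its sequence written 5'→3' is the reverse complement: GATAGGGGTTTGGGCCGG.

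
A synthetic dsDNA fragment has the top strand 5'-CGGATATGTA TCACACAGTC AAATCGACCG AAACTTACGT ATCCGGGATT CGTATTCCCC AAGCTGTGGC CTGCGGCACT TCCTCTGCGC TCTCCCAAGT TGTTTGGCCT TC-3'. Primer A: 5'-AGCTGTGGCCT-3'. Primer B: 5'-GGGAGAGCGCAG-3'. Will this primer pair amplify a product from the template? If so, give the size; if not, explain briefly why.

Primer A (AGCTGTGGCCT) matches the top strand at positions 62–72; it acts as a forward primer.
Primer B's reverse complement is CTGCGCTCTCCC, matching the top strand at positions 85–96; it acts as a reverse primer.
The 3' ends face each other across positions 62–96, giving a 35 bp product.

Yes — a 35 bp product.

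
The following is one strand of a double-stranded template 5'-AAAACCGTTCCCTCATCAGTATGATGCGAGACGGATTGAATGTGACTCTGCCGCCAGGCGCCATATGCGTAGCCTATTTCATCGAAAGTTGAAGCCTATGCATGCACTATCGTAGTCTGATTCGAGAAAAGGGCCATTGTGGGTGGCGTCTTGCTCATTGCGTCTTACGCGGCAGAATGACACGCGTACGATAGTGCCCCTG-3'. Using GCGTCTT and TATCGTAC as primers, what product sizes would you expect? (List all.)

48 bp, 34 bp

The forward primer GCGTCTT matches the top strand at positions 146–152, 160–166.
The reverse primer's reverse complement is GTACGATA, matching at positions 186–193.
Each forward site pairs with the reverse site to give a product ending at position 193: sizes 48, 34 bp.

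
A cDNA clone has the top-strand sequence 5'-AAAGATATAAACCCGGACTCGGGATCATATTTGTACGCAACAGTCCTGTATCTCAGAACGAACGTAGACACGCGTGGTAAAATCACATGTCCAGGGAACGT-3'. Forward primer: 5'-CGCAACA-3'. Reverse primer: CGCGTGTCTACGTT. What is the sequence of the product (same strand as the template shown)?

5'-CGCAACAGTCCTGTATCTCAGAACGAACGTAGACACGCG-3'

Scanning the template, CGCAACA occurs at positions 36–42; this primer anneals to the bottom strand there with its 3' end pointing downstream.
The reverse primer's reverse complement is AACGTAGACACGCG, which matches the template at positions 61–74.
The product is the template from position 36 through 74 (39 bp).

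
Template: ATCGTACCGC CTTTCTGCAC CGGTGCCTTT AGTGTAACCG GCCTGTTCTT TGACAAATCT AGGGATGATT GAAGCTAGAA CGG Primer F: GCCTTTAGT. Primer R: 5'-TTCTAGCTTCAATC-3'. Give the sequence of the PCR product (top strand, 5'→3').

Scanning the template, GCCTTTAGT occurs at positions 25–33; this primer anneals to the bottom strand there with its 3' end pointing downstream.
Taking the reverse complement of TTCTAGCTTCAATC gives GATTGAAGCTAGAA, found at positions 67–80 on the template; the primer anneals here to the top strand with its 3' end pointing upstream.
The product is the template from position 25 through 80 (56 bp).

5'-GCCTTTAGTGTAACCGGCCTGTTCTTTGACAAATCTAGGGATGATTGAAGCTAGAA-3'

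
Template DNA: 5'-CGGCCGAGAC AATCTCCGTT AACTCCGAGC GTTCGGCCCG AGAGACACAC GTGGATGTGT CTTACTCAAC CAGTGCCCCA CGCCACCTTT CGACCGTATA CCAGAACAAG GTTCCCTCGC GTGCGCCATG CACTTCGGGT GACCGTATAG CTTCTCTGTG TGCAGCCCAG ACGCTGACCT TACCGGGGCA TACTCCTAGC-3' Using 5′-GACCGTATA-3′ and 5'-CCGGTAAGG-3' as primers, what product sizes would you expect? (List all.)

95 bp, 46 bp

The forward primer GACCGTATA matches the top strand at positions 92–100, 141–149.
The reverse primer's reverse complement is CCTTACCGG, matching at positions 178–186.
Each forward site pairs with the reverse site to give a product ending at position 186: sizes 95, 46 bp.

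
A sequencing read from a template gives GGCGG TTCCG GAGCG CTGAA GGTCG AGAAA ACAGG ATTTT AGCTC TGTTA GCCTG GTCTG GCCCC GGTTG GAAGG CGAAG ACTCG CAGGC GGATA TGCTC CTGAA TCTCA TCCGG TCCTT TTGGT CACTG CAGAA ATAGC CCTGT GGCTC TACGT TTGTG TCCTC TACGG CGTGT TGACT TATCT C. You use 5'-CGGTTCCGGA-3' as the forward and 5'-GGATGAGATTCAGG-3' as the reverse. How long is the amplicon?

The forward primer matches the template at positions 3–12.
Reverse complement of the reverse primer: CCTGAATCTCATCC. This occurs on the top strand at positions 100–113.
Product length = (reverse-primer end) − (forward-primer start) + 1 = 113 − 3 + 1 = 111 bp.

111 bp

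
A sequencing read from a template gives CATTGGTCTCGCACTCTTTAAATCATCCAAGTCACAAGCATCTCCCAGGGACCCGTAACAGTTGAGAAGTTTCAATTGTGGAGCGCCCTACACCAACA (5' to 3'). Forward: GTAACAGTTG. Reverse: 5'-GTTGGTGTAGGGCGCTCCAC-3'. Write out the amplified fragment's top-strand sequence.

Forward primer GTAACAGTTG is found on the top strand at positions 55–64.
Taking the reverse complement of GTTGGTGTAGGGCGCTCCAC gives GTGGAGCGCCCTACACCAAC, found at positions 78–97 on the template; the primer anneals here to the top strand with its 3' end pointing upstream.
The product is the template from position 55 through 97 (43 bp).

5'-GTAACAGTTGAGAAGTTTCAATTGTGGAGCGCCCTACACCAAC-3'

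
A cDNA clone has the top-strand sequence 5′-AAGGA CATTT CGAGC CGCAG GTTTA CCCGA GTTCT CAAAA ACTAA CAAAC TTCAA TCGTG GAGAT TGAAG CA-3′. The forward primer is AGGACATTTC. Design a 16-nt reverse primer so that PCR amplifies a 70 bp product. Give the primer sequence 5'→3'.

The forward primer binds at positions 2–11, so a 70 bp product ends at position 2 + 70 − 1 = 71.
The reverse primer anneals to the top strand over positions 56–71, i.e. to TCGTGGAGATTGAAGC.
Its sequence written 5'→3' is the reverse complement: GCTTCAATCTCCACGA.

5'-GCTTCAATCTCCACGA-3'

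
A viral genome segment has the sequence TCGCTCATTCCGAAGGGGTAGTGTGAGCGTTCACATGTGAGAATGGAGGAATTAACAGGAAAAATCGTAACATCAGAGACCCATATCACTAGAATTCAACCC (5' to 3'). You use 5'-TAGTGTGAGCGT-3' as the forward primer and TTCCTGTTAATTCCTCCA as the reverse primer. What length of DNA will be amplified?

Forward primer TAGTGTGAGCGT is found on the top strand at positions 19–30.
Taking the reverse complement of TTCCTGTTAATTCCTCCA gives TGGAGGAATTAACAGGAA, found at positions 44–61 on the template; the primer anneals here to the top strand with its 3' end pointing upstream.
The product runs from position 19 to position 61, so its length is 61 − 19 + 1 = 43 bp.

43 bp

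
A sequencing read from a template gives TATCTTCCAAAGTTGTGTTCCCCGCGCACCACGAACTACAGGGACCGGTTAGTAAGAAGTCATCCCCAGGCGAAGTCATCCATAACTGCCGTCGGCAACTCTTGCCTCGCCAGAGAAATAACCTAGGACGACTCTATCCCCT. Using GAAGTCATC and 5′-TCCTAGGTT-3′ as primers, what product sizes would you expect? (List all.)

The forward primer GAAGTCATC matches the top strand at positions 56–64, 72–80.
The reverse primer's reverse complement is AACCTAGGA, matching at positions 120–128.
Each forward site pairs with the reverse site to give a product ending at position 128: sizes 73, 57 bp.

73 bp, 57 bp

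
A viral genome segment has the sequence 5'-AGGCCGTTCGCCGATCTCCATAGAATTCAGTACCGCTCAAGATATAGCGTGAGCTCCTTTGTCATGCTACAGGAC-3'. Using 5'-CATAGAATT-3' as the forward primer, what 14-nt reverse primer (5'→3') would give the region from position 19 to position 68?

The product's 3' end on the top strand is position 68.
The reverse primer anneals to the top strand over positions 55–68, i.e. to TCCTTTGTCATGCT.
Its sequence written 5'→3' is the reverse complement: AGCATGACAAAGGA.

5'-AGCATGACAAAGGA-3'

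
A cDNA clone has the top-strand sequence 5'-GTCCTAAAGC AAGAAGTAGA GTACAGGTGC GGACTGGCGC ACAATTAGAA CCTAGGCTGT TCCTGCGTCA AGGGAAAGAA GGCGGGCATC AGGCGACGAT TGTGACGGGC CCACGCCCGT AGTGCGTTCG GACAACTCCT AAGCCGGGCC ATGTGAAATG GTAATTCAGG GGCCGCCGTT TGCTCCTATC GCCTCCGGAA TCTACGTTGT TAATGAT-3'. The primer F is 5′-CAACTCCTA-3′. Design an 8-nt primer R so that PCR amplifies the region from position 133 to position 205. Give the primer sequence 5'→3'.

The product's 3' end on the top strand is position 205.
The reverse primer anneals to the top strand over positions 198–205, i.e. to GAATCTAC.
Its sequence written 5'→3' is the reverse complement: GTAGATTC.

5'-GTAGATTC-3'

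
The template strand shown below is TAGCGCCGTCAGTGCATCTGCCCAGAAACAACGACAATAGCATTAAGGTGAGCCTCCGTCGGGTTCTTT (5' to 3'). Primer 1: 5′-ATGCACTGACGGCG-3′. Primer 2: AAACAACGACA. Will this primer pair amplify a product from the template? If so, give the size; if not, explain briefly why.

Primer 1 (ATGCACTGACGGCG) has reverse complement CGCCGTCAGTGCAT, which matches the top strand at positions 4–17; primer 1 anneals to the top strand there with its 3' end pointing upstream toward position 4.
Primer 2 (AAACAACGACA) matches the top strand directly at positions 26–36; it anneals to the bottom strand with its 3' end pointing downstream toward position 36.
The 3' ends diverge (primer 1 extends toward position 1, primer 2 toward position 69), so the primers never converge on a shared product.

No product — the primers' 3' ends point away from each other.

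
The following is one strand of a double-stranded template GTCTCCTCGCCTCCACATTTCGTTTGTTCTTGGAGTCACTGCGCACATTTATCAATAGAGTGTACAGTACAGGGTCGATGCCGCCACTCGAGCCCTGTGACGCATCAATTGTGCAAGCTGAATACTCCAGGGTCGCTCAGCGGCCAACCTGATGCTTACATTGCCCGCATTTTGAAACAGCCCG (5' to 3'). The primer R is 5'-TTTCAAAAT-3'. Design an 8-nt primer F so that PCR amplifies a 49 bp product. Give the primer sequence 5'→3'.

The reverse primer's reverse complement ATTTTGAAA matches the template at positions 169–177, so the product ends at position 177.
A 49 bp product then starts at position 177 − 49 + 1 = 129.
The forward primer is identical to the top strand there: AGGGTCGC.

5'-AGGGTCGC-3'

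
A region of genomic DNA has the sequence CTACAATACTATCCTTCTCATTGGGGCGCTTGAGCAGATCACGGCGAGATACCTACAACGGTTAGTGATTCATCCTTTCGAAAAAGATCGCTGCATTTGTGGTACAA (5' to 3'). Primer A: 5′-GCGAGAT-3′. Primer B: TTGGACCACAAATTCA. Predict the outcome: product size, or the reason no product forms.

No product — primer B has no binding site in the template.

Primer B (TTGGACCACAAATTCA) does not match the top strand, and its reverse complement TGAATTTGTGGTCCAA does not match either.
With no annealing site for primer B, no amplification occurs.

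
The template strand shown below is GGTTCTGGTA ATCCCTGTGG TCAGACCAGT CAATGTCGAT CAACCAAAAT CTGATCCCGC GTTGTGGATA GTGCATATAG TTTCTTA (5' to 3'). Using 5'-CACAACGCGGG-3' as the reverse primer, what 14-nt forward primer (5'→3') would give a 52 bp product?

The reverse primer's reverse complement CCCGCGTTGTG matches the template at positions 56–66, so the product ends at position 66.
A 52 bp product then starts at position 66 − 52 + 1 = 15.
The forward primer is identical to the top strand there: CTGTGGTCAGACCA.

5'-CTGTGGTCAGACCA-3'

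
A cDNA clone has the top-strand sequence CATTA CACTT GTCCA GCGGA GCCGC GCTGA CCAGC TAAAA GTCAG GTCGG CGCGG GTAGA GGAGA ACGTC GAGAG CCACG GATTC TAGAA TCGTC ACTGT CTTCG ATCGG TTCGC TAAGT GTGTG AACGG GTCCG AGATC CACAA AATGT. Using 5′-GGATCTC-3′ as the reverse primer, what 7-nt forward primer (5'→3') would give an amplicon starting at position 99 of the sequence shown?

5'-GTCTTCG-3'

The reverse primer's reverse complement GAGATCC matches the template at positions 135–141; the product starts at position 99.
The forward primer is identical to the top strand over positions 99–105: GTCTTCG.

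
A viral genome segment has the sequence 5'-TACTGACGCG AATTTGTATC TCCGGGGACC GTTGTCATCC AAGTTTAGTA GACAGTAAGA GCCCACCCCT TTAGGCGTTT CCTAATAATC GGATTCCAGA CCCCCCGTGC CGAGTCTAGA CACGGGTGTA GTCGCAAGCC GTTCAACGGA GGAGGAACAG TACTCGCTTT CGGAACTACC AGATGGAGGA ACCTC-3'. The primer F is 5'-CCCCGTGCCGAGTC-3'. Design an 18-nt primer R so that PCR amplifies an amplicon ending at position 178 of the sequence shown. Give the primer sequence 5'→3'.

5'-TAGTTCCGAAAGCGAGTA-3'

The forward primer binds at positions 103–116; the product's 3' end on the top strand is position 178.
The reverse primer anneals to the top strand over positions 161–178, i.e. to TACTCGCTTTCGGAACTA.
Its sequence written 5'→3' is the reverse complement: TAGTTCCGAAAGCGAGTA.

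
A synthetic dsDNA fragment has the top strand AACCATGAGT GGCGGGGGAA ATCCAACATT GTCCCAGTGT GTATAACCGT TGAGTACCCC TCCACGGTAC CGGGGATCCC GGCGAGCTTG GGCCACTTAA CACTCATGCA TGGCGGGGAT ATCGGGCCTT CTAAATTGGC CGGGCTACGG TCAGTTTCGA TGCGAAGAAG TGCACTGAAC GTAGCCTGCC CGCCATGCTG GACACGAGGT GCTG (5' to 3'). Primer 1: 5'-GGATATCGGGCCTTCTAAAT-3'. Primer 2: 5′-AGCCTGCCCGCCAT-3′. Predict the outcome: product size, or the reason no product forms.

No product — both primers anneal to the same strand and extend in the same direction.

Primer 1 (GGATATCGGGCCTTCTAAAT) matches the top strand at positions 117–136 (3' end points downstream).
Primer 2 (AGCCTGCCCGCCAT) also matches the top strand directly, at positions 183–196 — its reverse complement ATGGCGGGCAGGCT is not present.
Both primers anneal to the bottom strand with 3' ends pointing the same way, so neither can prime synthesis back toward the other.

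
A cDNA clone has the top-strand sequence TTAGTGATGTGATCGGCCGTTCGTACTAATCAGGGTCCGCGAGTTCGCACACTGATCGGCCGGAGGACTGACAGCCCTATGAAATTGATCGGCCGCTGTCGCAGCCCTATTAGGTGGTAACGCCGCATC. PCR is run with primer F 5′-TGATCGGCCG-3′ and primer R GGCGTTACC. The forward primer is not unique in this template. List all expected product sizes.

The forward primer TGATCGGCCG matches the top strand at positions 10–19, 53–62, 86–95.
The reverse primer's reverse complement is GGTAACGCC, matching at positions 116–124.
Each forward site pairs with the reverse site to give a product ending at position 124: sizes 115, 72, 39 bp.

115 bp, 72 bp, 39 bp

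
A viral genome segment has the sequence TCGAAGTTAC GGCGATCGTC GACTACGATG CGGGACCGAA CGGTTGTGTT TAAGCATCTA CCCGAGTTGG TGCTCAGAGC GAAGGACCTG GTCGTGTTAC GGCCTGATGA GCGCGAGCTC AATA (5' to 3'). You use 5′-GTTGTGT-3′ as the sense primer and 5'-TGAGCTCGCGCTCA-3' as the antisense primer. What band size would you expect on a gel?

Scanning the template, GTTGTGT occurs at positions 43–49; this primer anneals to the bottom strand there with its 3' end pointing downstream.
The reverse primer's reverse complement is TGAGCGCGAGCTCA, which matches the template at positions 108–121.
Amplicon spans positions 43–121: 79 bp.

79 bp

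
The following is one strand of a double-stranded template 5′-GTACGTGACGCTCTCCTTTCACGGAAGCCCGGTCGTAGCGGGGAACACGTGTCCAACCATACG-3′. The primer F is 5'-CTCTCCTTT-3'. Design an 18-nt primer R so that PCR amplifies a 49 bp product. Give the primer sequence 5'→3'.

5'-TGGTTGGACACGTGTTCC-3'

The forward primer binds at positions 11–19, so a 49 bp product ends at position 11 + 49 − 1 = 59.
The reverse primer anneals to the top strand over positions 42–59, i.e. to GGAACACGTGTCCAACCA.
Its sequence written 5'→3' is the reverse complement: TGGTTGGACACGTGTTCC.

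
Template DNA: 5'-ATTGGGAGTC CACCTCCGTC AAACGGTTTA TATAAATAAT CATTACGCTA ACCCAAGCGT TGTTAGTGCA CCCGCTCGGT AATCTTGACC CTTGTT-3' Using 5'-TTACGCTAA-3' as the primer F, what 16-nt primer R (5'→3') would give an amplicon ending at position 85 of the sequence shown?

5'-AGATTACCGAGCGGGT-3'

The forward primer binds at positions 43–51; the product's 3' end on the top strand is position 85.
The reverse primer anneals to the top strand over positions 70–85, i.e. to ACCCGCTCGGTAATCT.
Its sequence written 5'→3' is the reverse complement: AGATTACCGAGCGGGT.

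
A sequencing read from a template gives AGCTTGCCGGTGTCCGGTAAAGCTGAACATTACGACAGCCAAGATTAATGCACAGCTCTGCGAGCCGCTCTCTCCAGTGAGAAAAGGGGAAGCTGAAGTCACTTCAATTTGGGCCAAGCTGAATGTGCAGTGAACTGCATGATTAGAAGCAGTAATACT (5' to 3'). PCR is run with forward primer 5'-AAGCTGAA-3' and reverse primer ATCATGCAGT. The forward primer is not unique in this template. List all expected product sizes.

124 bp, 54 bp, 28 bp

The forward primer AAGCTGAA matches the top strand at positions 20–27, 90–97, 116–123.
The reverse primer's reverse complement is ACTGCATGAT, matching at positions 134–143.
Each forward site pairs with the reverse site to give a product ending at position 143: sizes 124, 54, 28 bp.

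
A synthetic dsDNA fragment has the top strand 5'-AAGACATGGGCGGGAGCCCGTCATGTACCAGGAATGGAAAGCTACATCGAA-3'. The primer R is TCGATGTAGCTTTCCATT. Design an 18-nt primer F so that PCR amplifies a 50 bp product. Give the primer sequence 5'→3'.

5'-AAGACATGGGCGGGAGCC-3'

The reverse primer's reverse complement AATGGAAAGCTACATCGA matches the template at positions 33–50, so the product ends at position 50.
A 50 bp product then starts at position 50 − 50 + 1 = 1.
The forward primer is identical to the top strand there: AAGACATGGGCGGGAGCC.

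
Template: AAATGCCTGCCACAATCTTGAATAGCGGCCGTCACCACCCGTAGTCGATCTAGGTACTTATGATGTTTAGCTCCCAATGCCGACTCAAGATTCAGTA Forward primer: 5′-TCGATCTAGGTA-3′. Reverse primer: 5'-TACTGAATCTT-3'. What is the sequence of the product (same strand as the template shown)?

5'-TCGATCTAGGTACTTATGATGTTTAGCTCCCAATGCCGACTCAAGATTCAGTA-3'

The forward primer matches the template at positions 45–56.
The reverse primer's reverse complement is AAGATTCAGTA, which matches the template at positions 87–97.
The product is the template from position 45 through 97 (53 bp).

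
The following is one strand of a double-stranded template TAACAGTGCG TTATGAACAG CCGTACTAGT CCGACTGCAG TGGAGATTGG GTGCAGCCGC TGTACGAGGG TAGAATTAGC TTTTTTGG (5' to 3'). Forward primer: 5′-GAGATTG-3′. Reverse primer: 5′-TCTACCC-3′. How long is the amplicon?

32 bp

Scanning the template, GAGATTG occurs at positions 43–49; this primer anneals to the bottom strand there with its 3' end pointing downstream.
Taking the reverse complement of TCTACCC gives GGGTAGA, found at positions 68–74 on the template; the primer anneals here to the top strand with its 3' end pointing upstream.
Product length = (reverse-primer end) − (forward-primer start) + 1 = 74 − 43 + 1 = 32 bp.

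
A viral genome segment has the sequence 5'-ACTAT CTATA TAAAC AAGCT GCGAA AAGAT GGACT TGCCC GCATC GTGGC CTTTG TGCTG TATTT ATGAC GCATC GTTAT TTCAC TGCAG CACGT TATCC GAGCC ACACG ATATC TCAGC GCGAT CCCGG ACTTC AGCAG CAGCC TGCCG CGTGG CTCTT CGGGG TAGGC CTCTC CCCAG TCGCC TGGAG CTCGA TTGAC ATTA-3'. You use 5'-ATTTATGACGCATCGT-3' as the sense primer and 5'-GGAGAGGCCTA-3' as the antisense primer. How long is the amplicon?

115 bp

The forward primer matches the template at positions 62–77.
Taking the reverse complement of GGAGAGGCCTA gives TAGGCCTCTCC, found at positions 166–176 on the template; the primer anneals here to the top strand with its 3' end pointing upstream.
Product length = (reverse-primer end) − (forward-primer start) + 1 = 176 − 62 + 1 = 115 bp.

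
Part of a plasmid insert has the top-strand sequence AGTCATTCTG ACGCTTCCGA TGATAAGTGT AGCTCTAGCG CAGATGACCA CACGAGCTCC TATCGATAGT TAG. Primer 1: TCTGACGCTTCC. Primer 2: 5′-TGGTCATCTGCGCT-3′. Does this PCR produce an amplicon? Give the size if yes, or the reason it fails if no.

Primer 1 (TCTGACGCTTCC) matches the top strand at positions 7–18; it acts as a forward primer.
Primer 2's reverse complement is AGCGCAGATGACCA, matching the top strand at positions 37–50; it acts as a reverse primer.
The 3' ends face each other across positions 7–50, giving a 44 bp product.

Yes — a 44 bp product.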